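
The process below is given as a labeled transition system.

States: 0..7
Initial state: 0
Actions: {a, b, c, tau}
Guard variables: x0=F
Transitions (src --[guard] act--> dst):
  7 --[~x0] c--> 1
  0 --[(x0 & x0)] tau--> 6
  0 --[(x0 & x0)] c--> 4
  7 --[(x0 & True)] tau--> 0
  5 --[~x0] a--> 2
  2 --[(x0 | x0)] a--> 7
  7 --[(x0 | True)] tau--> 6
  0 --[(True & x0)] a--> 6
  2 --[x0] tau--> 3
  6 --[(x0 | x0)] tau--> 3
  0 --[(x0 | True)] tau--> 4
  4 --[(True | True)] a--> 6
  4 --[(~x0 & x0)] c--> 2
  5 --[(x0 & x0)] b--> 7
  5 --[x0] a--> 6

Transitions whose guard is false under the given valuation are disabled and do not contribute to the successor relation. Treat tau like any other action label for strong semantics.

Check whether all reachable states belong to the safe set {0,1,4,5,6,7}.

Allowed set {0,1,4,5,6,7}
Reachable = {0,4,6}
  0: ✓
  4: ✓
  6: ✓

Answer: INVARIANT HOLDS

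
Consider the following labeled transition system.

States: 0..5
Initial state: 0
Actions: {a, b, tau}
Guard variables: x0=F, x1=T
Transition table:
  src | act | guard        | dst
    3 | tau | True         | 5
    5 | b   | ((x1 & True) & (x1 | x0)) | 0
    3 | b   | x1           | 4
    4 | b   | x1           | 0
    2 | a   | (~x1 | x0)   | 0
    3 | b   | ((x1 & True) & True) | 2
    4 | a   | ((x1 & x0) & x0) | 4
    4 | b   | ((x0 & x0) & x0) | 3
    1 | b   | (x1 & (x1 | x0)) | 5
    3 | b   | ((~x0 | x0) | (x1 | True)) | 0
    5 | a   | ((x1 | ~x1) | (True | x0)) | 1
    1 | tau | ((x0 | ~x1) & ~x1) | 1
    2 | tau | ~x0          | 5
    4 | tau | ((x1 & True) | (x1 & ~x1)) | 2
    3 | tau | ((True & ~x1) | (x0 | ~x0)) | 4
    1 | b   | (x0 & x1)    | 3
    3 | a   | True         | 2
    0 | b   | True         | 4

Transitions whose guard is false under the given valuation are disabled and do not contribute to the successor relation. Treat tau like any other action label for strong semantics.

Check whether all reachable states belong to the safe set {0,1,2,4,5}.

Answer: INVARIANT HOLDS

Trace:
Inv-set: {0,1,2,4,5}
Reachable = {0,1,2,4,5}
  0: safe
  1: safe
  2: safe
  4: safe
  5: safe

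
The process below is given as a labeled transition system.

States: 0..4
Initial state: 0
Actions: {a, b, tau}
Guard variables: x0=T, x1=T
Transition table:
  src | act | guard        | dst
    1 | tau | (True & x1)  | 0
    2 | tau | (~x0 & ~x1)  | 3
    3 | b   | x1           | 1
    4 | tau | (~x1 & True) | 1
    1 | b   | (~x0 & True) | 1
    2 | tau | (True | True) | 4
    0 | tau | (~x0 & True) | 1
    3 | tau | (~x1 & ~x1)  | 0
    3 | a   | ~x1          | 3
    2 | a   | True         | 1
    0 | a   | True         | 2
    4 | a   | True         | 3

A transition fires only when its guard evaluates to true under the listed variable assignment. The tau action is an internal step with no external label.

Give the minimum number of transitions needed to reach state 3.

BFS to 3:
  L0 = {0}
  L1 = {2}
  L2 = {1,4}
  L3 = {3}
first hit 3 at d=3 via a·tau·a

Answer: 3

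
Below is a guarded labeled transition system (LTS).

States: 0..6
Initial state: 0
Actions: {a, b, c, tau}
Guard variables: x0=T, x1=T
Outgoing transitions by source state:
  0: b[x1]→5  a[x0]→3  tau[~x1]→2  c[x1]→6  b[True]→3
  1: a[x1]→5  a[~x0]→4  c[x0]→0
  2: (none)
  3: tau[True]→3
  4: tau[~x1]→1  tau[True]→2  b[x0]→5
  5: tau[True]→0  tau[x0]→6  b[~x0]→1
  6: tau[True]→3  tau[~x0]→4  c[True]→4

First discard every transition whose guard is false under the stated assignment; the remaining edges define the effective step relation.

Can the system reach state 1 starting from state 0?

13 transition(s) survive guard evaluation.
Layer 0: {0}
Layer 1: {3,5,6}  cumulative {0,3,5,6}
Layer 2: {4}  cumulative {0,3,4,5,6}
Layer 3: {2}  cumulative {0,2,3,4,5,6}
Reach set: {0,2,3,4,5,6}

Answer: UNREACHABLE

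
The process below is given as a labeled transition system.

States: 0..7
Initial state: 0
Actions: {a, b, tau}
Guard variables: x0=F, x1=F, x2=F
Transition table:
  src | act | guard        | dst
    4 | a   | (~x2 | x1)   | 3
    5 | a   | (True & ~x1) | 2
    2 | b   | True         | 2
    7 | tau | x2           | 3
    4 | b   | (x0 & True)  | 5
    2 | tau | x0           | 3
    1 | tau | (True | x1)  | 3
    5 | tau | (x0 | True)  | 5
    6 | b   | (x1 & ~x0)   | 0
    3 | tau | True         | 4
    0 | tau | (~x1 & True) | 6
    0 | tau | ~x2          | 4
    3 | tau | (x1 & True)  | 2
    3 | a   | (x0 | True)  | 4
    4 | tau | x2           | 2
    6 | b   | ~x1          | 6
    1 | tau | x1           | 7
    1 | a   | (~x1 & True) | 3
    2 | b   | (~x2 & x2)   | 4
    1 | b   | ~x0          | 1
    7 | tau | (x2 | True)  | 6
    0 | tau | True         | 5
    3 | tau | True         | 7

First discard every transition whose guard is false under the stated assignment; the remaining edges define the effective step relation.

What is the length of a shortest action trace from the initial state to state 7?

Breadth-first toward 7:
  Layer 0: {0}
  Layer 1: {4,5,6}
  Layer 2: {2,3}
  Layer 3: {7}
depth(7)=3, e.g. tau·a·tau

Answer: 3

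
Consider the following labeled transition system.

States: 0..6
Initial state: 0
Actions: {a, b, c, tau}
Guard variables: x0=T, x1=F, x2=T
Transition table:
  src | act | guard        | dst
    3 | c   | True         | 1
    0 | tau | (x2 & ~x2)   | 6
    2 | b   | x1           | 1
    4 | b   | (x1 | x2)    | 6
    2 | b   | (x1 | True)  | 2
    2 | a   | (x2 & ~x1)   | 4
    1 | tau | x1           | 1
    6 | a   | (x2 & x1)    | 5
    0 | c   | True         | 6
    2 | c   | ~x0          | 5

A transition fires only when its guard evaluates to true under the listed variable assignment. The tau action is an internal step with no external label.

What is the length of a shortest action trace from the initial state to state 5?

Layered search for 5:
  Layer 0: {0}
  Layer 1: {6}
5 never appears.

Answer: UNREACHABLE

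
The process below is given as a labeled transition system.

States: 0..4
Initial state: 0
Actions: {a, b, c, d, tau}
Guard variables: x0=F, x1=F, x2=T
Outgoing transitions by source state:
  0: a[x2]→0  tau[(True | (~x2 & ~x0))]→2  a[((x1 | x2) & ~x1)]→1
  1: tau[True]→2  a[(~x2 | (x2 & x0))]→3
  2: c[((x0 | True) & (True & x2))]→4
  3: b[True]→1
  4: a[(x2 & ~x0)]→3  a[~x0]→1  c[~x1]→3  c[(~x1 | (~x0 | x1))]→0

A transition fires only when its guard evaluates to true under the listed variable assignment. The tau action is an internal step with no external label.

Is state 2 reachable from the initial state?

10 transition(s) survive guard evaluation.
Layer 0: {0}
Layer 1: {1,2}  cumulative {0,1,2}
Layer 2: {4}  cumulative {0,1,2,4}
Layer 3: {3}  cumulative {0,1,2,3,4}
R = {0,1,2,3,4}
trace reaching 2: tau

Answer: REACHABLE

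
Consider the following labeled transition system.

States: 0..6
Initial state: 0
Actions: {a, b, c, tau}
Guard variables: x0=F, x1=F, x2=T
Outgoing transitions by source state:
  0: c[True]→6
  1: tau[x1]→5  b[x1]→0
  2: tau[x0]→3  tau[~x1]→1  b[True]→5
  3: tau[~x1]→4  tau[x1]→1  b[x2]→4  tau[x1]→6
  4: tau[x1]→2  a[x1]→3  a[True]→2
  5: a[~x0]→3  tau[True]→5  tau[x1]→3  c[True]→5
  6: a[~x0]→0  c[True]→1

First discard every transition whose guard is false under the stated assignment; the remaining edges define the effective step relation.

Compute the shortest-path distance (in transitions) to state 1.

Answer: 2

Trace:
BFS to 1:
  Layer 0: {0}
  Layer 1: {6}
  Layer 2: {1}
1 enters at depth 2; path c·c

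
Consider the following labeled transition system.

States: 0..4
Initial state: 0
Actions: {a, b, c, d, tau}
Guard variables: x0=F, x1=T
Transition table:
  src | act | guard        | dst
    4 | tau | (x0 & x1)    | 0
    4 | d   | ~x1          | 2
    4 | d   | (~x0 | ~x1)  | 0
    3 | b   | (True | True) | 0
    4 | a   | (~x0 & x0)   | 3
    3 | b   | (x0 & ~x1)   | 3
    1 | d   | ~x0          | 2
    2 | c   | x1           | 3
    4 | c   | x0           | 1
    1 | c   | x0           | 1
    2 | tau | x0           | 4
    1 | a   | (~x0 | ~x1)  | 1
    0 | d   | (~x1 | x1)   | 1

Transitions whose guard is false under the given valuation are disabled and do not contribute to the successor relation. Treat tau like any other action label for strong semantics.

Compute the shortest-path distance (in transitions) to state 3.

Answer: 3

Trace:
Breadth-first toward 3:
  L0 = {0}
  L1 = {1}
  L2 = {2}
  L3 = {3}
depth(3)=3, e.g. d·d·c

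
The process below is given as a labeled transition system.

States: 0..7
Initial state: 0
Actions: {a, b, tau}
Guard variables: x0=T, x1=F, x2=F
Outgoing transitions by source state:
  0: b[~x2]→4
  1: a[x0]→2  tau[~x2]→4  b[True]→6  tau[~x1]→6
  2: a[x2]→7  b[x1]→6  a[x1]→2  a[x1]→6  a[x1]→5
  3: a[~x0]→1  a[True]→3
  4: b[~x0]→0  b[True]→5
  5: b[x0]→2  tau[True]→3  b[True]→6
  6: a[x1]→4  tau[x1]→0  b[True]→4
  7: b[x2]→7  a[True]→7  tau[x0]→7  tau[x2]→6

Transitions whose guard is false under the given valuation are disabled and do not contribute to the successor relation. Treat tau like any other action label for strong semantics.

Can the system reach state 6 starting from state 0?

Answer: REACHABLE

Working:
Guard filter leaves 13 enabled edge(s).
Layer 0: {0}
Layer 1: {4}  now seen {0,4}
Layer 2: {5}  now seen {0,4,5}
Layer 3: {2,3,6}  now seen {0,2,3,4,5,6}
Reach set: {0,2,3,4,5,6}
witness 6: b·b·b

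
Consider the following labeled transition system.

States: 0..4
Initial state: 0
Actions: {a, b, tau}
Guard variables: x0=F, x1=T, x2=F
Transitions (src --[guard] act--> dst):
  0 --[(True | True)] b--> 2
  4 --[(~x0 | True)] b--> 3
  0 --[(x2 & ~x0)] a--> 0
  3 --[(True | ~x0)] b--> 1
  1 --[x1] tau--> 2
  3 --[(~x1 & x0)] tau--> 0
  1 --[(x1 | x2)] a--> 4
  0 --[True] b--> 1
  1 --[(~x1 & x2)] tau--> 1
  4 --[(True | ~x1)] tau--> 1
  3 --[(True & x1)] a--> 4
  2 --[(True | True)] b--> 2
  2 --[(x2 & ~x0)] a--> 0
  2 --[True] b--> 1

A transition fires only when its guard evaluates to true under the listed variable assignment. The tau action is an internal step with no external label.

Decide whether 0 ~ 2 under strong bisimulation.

Refine partition for ~:
  round 0: {{0,1,2,3,4}}
  round 1: {{0,2},{1},{3},{4}}
4 equivalence class(es) (converged in 2)
[0]={0,2}  [2]={0,2}

Answer: BISIMILAR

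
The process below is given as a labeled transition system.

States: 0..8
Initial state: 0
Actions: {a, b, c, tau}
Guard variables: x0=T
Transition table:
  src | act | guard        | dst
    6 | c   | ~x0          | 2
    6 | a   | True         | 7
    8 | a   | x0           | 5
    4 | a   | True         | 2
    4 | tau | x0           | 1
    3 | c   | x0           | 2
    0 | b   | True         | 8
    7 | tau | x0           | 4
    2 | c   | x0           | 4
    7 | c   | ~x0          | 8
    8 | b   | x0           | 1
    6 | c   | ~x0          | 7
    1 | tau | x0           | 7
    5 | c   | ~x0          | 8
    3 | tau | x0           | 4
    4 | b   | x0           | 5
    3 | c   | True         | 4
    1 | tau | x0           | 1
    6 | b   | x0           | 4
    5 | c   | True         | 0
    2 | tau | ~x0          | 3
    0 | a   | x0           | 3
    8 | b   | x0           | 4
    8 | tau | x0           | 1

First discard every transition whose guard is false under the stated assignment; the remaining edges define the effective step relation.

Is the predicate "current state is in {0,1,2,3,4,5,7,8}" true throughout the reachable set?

Inv-set: {0,1,2,3,4,5,7,8}
Reach set: {0,1,2,3,4,5,7,8}
  0: ok
  1: ok
  2: ok
  3: ok
  4: ok
  5: ok
  7: ok
  8: ok

Answer: INVARIANT HOLDS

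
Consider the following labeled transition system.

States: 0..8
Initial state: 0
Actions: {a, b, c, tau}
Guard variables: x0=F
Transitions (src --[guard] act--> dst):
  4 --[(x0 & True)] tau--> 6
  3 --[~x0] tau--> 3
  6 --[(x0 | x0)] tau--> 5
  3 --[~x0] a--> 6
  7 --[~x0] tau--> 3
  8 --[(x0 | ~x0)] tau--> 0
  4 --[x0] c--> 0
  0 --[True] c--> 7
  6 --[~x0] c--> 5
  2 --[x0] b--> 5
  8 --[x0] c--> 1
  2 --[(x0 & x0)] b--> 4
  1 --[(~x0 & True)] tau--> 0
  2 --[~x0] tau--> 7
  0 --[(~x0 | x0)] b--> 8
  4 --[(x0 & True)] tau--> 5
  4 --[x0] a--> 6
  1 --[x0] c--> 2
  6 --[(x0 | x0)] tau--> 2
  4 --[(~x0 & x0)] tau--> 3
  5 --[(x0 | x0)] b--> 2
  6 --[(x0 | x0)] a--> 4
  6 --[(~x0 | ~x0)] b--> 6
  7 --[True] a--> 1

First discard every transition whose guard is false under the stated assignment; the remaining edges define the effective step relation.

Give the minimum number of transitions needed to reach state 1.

Layered search for 1:
  depth 0: {0}
  depth 1: {7,8}
  depth 2: {1,3}
1 enters at depth 2; path c·a

Answer: 2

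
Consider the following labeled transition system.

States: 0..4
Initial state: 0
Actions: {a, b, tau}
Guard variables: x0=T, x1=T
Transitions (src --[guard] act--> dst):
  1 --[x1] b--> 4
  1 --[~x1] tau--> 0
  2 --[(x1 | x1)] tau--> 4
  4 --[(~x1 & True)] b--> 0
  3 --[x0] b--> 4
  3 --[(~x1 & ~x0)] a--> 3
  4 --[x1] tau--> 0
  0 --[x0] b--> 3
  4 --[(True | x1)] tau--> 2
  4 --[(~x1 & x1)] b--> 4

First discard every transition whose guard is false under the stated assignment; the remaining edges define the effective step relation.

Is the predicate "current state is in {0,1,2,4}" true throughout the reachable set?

Answer: INVARIANT VIOLATED at state 3

Analysis:
Safe = {0,1,2,4}
Reachable = {0,2,3,4}
  0: safe
  2: safe
  3: VIOLATES
  4: safe
counterexample path to 3: b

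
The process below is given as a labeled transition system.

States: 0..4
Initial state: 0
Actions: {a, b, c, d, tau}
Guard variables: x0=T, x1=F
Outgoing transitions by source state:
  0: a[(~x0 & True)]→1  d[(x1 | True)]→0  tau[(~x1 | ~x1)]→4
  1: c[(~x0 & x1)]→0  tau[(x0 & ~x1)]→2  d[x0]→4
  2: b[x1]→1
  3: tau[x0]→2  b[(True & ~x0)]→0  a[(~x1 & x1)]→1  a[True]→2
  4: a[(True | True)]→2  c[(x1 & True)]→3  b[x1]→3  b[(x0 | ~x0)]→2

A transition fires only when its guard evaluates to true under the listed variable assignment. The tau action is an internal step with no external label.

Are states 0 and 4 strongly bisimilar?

Answer: NOT BISIMILAR

Working:
Compute ~ classes (split until stable):
  round 0: {{0,1,2,3,4}}
  round 1: {{0,1},{2},{3},{4}}
  round 2: {{0},{1},{2},{3},{4}}
Fixed point at round 3; 5 class(es).
0∈{0}, 4∈{4}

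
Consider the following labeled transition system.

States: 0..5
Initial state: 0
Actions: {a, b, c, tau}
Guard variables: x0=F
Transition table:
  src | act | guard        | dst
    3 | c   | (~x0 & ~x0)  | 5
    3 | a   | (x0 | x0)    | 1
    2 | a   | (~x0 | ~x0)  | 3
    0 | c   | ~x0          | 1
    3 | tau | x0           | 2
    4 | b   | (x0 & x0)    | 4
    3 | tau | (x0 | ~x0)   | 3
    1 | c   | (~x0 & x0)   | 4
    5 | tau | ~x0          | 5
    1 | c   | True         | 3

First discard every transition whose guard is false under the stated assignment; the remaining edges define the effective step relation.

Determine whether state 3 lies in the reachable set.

6 transition(s) survive guard evaluation.
L0 = {0}
L1 = {1}  cumulative {0,1}
L2 = {3}  cumulative {0,1,3}
L3 = {5}  cumulative {0,1,3,5}
Reach set: {0,1,3,5}
trace reaching 3: c·c

Answer: REACHABLE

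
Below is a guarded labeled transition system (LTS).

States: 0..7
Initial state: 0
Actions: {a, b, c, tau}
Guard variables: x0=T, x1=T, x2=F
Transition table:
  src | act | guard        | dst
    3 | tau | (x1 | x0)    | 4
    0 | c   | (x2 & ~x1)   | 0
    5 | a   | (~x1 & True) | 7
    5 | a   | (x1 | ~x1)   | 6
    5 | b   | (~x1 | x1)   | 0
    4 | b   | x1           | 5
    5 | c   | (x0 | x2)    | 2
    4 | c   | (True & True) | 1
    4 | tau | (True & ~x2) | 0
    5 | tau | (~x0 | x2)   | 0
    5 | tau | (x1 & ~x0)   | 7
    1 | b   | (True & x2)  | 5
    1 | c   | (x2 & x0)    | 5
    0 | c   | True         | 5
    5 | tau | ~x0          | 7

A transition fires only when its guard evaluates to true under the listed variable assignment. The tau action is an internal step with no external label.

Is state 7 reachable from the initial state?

Answer: UNREACHABLE

Analysis:
Guard filter leaves 8 enabled edge(s).
L0 = {0}
L1 = {5}  now seen {0,5}
L2 = {2,6}  now seen {0,2,5,6}
R = {0,2,5,6}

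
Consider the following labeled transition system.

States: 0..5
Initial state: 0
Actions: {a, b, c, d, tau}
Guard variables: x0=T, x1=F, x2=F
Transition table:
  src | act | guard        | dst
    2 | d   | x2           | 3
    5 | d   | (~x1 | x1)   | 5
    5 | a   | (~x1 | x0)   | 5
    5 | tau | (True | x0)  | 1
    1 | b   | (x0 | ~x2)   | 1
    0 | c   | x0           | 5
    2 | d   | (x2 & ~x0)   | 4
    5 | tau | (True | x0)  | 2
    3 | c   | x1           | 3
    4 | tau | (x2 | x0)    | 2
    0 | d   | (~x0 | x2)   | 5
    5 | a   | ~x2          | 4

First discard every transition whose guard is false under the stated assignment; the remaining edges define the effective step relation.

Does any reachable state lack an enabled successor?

Reachable = {0,1,2,4,5}
  0: c→5  [1 exit(s)]
  1: b→1  [1 exit(s)]
  2: ∅  [STUCK]
  4: tau→2  [1 exit(s)]
  5: a→4  a→5  d→5  tau→1  tau→2  [5 exit(s)]
trace reaching 2: c·tau

Answer: DEADLOCK at state 2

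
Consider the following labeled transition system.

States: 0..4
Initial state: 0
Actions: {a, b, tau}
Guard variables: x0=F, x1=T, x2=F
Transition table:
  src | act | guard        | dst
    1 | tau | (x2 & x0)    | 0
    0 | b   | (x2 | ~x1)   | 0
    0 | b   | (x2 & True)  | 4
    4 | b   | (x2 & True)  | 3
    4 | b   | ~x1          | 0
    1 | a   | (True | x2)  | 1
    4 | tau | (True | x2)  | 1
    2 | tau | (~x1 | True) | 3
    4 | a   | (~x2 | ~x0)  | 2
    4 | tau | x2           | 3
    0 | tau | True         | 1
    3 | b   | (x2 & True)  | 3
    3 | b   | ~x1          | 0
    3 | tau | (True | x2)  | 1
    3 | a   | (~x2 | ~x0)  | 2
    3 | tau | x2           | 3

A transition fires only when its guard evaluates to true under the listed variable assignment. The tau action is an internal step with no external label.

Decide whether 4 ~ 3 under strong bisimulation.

Bisimulation quotient by refinement:
  π0 = {{0,1,2,3,4}}
  π1 = {{0,2},{1},{3,4}}
  π2 = {{0},{1},{2},{3,4}}
4 equivalence class(es) (converged in 3)
[4]={3,4}  [3]={3,4}

Answer: BISIMILAR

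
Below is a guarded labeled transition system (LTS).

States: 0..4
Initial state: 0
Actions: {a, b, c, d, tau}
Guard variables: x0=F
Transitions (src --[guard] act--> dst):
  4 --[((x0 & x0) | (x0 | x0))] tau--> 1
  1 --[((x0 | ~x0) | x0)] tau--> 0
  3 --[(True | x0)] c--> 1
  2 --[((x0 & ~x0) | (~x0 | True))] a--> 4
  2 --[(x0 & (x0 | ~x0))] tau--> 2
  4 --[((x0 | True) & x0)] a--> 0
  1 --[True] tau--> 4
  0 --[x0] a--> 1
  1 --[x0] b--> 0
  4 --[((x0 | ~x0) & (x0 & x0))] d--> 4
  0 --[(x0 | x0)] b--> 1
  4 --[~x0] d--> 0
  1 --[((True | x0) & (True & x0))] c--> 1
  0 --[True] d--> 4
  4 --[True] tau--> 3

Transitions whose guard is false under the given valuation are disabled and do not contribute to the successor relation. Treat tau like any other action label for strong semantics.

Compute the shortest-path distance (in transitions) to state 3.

Answer: 2

Working:
BFS to 3:
  depth 0: {0}
  depth 1: {4}
  depth 2: {3}
first hit 3 at d=2 via d·tau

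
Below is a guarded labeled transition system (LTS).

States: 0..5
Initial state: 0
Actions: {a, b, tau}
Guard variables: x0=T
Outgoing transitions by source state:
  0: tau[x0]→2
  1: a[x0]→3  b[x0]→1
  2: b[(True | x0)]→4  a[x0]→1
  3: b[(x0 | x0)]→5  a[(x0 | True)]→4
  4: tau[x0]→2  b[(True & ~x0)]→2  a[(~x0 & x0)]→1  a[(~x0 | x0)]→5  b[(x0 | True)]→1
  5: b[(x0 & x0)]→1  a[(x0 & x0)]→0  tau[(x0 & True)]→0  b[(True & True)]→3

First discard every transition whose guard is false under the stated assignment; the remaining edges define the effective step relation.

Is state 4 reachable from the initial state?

After dropping false guards: 14 live edges.
L0 = {0}
L1 = {2}  now seen {0,2}
L2 = {1,4}  now seen {0,1,2,4}
L3 = {3,5}  now seen {0,1,2,3,4,5}
Reach set: {0,1,2,3,4,5}
trace reaching 4: tau·b

Answer: REACHABLE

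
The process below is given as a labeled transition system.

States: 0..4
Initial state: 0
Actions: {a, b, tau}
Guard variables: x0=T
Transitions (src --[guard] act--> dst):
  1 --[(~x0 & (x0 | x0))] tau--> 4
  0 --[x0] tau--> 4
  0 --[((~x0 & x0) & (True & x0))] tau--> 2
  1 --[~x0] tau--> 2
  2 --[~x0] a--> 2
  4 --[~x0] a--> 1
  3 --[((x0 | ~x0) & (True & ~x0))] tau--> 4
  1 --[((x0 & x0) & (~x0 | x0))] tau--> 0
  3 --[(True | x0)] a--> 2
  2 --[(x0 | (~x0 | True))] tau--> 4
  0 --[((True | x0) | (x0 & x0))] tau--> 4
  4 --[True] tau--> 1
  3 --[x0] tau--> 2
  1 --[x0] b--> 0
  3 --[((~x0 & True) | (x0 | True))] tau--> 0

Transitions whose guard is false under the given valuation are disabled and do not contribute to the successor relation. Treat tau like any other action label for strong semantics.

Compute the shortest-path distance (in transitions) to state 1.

BFS to 1:
  depth 0: {0}
  depth 1: {4}
  depth 2: {1}
1 enters at depth 2; path tau·tau

Answer: 2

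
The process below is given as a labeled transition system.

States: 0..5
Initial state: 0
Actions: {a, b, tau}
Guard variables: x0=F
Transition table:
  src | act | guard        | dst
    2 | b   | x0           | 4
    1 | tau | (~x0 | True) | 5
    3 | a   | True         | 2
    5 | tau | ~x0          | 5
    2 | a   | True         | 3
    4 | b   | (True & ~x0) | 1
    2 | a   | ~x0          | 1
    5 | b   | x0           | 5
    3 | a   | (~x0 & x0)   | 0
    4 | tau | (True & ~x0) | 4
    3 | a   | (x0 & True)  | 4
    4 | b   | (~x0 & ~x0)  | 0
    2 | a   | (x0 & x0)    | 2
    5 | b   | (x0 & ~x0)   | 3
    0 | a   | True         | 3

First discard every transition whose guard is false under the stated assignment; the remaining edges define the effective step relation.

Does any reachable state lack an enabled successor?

R = {0,1,2,3,5}
  0: a→3  [1 out]
  1: tau→5  [1 out]
  2: a→1  a→3  [2 out]
  3: a→2  [1 out]
  5: tau→5  [1 out]

Answer: DEADLOCK-FREE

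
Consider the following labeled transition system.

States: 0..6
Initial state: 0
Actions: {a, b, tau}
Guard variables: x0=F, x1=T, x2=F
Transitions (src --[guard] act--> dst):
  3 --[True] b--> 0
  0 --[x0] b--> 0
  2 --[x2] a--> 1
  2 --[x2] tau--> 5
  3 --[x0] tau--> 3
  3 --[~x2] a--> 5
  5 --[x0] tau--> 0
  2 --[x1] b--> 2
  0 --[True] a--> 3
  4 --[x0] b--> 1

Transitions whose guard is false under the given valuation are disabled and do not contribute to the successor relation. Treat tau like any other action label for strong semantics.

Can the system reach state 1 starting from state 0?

Guard filter leaves 4 enabled edge(s).
L0 = {0}
L1 = {3}  now seen {0,3}
L2 = {5}  now seen {0,3,5}
Reach set: {0,3,5}

Answer: UNREACHABLE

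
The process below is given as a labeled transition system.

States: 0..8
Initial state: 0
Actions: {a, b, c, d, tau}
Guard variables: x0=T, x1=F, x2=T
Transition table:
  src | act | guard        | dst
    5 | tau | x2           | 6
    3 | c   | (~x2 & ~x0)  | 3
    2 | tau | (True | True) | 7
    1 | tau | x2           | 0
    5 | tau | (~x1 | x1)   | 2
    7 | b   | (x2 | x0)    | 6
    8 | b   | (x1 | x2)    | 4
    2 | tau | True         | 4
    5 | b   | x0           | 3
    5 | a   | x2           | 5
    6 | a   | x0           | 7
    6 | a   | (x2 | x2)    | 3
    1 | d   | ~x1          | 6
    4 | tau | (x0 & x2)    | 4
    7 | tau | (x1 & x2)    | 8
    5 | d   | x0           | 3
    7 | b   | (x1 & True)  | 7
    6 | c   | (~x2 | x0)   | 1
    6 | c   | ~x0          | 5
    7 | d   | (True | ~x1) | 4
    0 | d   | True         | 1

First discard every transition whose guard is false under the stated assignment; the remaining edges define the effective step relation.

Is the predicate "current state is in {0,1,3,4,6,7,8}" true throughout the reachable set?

Allowed set {0,1,3,4,6,7,8}
Reach set: {0,1,3,4,6,7}
  0: safe
  1: safe
  3: safe
  4: safe
  6: safe
  7: safe

Answer: INVARIANT HOLDS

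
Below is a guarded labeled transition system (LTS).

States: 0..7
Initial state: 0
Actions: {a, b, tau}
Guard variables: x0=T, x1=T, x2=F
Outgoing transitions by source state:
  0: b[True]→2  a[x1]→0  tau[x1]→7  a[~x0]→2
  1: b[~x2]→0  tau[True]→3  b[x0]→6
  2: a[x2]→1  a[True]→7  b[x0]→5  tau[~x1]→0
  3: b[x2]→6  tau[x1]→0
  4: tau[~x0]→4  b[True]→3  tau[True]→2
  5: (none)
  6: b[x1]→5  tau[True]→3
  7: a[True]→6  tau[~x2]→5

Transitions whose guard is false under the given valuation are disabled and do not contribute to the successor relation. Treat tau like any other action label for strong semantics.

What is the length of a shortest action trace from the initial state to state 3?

Layered search for 3:
  L0 = {0}
  L1 = {2,7}
  L2 = {5,6}
  L3 = {3}
3 enters at depth 3; path tau·a·tau

Answer: 3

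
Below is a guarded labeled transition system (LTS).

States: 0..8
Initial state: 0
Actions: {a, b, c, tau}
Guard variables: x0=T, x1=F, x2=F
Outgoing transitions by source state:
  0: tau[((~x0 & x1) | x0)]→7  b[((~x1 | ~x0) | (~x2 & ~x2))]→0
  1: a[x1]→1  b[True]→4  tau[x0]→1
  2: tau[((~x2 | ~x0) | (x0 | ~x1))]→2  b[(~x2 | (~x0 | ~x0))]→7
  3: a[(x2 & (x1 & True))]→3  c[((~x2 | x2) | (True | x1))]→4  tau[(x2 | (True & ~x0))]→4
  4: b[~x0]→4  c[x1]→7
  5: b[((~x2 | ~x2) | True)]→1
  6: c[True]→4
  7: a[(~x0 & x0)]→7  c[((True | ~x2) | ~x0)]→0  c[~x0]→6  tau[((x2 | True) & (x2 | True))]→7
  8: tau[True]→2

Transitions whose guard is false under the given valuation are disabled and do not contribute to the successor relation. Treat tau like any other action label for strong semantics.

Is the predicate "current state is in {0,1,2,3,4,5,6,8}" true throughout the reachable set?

Safe = {0,1,2,3,4,5,6,8}
Reach set: {0,7}
  0: ✓
  7: VIOLATES
reach 7 via tau — violates

Answer: INVARIANT VIOLATED at state 7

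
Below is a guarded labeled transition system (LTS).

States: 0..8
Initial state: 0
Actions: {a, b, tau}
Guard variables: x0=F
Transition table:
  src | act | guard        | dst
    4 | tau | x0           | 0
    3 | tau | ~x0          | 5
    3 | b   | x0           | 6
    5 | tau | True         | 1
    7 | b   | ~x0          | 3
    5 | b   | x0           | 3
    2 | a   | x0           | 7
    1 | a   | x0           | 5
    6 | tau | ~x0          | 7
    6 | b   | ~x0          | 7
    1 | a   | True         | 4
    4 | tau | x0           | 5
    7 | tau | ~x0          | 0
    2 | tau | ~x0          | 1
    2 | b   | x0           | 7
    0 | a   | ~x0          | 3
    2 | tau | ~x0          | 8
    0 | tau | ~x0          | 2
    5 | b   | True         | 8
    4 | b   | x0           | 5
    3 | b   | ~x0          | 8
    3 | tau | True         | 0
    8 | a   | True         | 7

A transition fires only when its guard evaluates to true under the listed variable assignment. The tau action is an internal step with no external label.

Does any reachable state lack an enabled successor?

Answer: DEADLOCK at state 4

Trace:
Reachable = {0,1,2,3,4,5,7,8}
  0: a→3  tau→2  [deg 2]
  1: a→4  [deg 1]
  2: tau→1  tau→8  [deg 2]
  3: b→8  tau→0  tau→5  [deg 3]
  4: ∅  [no exit]
  5: b→8  tau→1  [deg 2]
  7: b→3  tau→0  [deg 2]
  8: a→7  [deg 1]
Path to 4: tau·tau·a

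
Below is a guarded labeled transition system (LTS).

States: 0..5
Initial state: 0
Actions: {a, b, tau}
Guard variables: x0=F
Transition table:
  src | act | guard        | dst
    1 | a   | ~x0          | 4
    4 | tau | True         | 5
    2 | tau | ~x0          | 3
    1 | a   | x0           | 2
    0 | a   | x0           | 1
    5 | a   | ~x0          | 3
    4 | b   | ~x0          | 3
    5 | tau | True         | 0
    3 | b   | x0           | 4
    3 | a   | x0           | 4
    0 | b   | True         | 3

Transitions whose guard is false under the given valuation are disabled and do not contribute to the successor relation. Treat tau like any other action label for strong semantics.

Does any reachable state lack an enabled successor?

Answer: DEADLOCK at state 3

Analysis:
R = {0,3}
  0: b→3  [deg 1]
  3: ∅  [deadlock]
trace reaching 3: b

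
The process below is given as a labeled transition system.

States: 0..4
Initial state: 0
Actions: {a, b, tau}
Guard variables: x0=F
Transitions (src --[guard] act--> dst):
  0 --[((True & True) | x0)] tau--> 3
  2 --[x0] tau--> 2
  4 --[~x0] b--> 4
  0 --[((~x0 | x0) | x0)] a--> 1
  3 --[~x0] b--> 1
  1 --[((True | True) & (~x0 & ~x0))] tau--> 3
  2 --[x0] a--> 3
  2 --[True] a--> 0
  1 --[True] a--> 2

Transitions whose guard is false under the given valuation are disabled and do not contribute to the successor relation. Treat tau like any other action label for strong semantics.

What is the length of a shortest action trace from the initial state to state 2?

Layered search for 2:
  L0 = {0}
  L1 = {1,3}
  L2 = {2}
depth(2)=2, e.g. a·a

Answer: 2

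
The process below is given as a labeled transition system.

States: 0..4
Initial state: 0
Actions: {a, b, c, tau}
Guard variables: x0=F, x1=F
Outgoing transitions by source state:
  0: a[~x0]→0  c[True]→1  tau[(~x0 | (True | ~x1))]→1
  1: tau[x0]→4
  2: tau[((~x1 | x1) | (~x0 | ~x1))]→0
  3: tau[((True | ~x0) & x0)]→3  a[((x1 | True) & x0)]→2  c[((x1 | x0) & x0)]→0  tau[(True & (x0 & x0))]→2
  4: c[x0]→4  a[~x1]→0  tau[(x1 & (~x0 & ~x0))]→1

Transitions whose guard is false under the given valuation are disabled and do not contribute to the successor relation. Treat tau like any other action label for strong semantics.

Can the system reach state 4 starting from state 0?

After dropping false guards: 5 live edges.
depth 0: {0}
depth 1: {1}  total {0,1}
Reachable = {0,1}

Answer: UNREACHABLE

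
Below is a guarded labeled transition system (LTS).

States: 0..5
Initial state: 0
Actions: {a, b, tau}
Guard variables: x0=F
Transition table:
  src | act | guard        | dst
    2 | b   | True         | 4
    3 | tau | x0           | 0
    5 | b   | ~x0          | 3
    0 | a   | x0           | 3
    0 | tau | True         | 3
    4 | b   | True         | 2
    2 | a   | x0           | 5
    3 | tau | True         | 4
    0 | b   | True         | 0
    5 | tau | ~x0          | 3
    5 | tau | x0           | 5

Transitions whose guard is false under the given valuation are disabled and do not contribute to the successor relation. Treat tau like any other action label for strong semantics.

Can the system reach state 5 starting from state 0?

Guard filter leaves 7 enabled edge(s).
Layer 0: {0}
Layer 1: {3}  cumulative {0,3}
Layer 2: {4}  cumulative {0,3,4}
Layer 3: {2}  cumulative {0,2,3,4}
R = {0,2,3,4}

Answer: UNREACHABLE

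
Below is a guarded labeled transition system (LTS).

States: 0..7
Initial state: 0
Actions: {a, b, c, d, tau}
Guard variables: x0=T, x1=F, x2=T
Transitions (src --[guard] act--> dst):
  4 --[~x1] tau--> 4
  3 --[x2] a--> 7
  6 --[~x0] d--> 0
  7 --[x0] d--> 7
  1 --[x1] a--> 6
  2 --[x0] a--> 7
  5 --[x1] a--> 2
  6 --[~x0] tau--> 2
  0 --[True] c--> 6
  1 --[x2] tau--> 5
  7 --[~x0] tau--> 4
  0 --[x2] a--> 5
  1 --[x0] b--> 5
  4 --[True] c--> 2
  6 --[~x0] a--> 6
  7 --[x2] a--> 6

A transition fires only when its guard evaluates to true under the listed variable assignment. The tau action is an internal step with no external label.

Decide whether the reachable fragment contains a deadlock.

Answer: DEADLOCK at state 5

Working:
R = {0,5,6}
  0: a→5  c→6  [2 out]
  5: ∅  [deadlock]
  6: ∅  [deadlock]
Path to 5: a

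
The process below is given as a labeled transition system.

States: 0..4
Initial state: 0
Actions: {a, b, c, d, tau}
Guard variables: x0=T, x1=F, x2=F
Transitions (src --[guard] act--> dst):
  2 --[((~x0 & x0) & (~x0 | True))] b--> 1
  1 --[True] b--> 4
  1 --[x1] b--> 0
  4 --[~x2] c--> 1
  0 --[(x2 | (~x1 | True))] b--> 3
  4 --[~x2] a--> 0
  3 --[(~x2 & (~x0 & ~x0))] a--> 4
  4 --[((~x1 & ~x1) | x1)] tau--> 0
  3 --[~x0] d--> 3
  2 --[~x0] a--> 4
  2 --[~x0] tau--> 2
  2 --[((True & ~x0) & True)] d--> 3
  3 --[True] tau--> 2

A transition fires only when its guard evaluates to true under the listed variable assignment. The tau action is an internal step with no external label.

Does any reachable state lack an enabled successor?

R = {0,2,3}
  0: b→3  [deg 1]
  2: ∅  [deadlock]
  3: tau→2  [deg 1]
witness 2: b·tau

Answer: DEADLOCK at state 2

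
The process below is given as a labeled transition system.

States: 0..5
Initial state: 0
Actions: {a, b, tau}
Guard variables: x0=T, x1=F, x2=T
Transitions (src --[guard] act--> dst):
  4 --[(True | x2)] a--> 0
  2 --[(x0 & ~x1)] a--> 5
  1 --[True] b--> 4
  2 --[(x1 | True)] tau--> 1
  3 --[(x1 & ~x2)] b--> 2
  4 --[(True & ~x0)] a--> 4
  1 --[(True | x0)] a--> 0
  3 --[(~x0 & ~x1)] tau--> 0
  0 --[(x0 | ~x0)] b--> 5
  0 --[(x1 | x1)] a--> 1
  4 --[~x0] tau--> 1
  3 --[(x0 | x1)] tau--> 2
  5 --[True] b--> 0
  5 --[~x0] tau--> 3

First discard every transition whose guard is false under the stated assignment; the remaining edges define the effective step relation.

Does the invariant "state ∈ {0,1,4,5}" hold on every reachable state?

Answer: INVARIANT HOLDS

Working:
Allowed set {0,1,4,5}
Reachable = {0,5}
  0: ✓
  5: ✓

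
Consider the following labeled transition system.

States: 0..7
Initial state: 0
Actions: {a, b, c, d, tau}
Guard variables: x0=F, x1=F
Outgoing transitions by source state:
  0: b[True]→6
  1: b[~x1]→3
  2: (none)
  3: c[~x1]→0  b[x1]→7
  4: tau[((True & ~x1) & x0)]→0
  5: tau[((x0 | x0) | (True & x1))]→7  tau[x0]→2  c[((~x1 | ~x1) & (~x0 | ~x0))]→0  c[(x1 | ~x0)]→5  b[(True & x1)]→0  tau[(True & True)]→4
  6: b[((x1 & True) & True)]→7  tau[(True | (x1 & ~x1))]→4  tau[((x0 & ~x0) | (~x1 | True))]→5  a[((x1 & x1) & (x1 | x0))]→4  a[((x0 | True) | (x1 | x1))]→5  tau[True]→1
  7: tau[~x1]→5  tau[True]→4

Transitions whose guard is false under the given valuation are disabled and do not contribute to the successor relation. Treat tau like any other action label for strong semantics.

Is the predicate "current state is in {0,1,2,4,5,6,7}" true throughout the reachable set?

Safe = {0,1,2,4,5,6,7}
R = {0,1,3,4,5,6}
  0: safe
  1: safe
  3: ✗ unsafe
  4: safe
  5: safe
  6: safe
counterexample path to 3: b·tau·b

Answer: INVARIANT VIOLATED at state 3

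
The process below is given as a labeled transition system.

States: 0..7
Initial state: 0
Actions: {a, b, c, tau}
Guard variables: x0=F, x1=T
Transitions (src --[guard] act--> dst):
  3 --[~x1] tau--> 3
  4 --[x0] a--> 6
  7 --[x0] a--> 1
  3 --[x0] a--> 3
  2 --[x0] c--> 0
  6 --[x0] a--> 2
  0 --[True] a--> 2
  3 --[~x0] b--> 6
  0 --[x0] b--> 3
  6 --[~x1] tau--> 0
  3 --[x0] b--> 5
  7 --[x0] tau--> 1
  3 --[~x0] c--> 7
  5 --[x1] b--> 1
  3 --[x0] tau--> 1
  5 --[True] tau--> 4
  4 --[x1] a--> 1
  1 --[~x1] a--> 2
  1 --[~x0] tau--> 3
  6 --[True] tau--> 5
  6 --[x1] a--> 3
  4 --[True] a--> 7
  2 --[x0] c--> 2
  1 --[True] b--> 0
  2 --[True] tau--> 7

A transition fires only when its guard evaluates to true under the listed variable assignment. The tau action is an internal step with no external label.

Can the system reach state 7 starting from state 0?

Answer: REACHABLE

Working:
After dropping false guards: 12 live edges.
depth 0: {0}
depth 1: {2}  total {0,2}
depth 2: {7}  total {0,2,7}
Reachable = {0,2,7}
trace reaching 7: a·tau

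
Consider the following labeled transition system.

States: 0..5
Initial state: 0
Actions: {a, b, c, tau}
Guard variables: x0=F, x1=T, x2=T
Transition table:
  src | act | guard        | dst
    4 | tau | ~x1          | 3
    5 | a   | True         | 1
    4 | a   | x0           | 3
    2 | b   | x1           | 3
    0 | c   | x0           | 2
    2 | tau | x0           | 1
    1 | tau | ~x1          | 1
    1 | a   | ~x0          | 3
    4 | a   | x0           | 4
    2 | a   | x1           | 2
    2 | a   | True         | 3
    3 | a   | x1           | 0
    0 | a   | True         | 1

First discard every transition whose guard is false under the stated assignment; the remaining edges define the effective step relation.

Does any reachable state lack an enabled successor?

R = {0,1,3}
  0: a→1  [1 out]
  1: a→3  [1 out]
  3: a→0  [1 out]

Answer: DEADLOCK-FREE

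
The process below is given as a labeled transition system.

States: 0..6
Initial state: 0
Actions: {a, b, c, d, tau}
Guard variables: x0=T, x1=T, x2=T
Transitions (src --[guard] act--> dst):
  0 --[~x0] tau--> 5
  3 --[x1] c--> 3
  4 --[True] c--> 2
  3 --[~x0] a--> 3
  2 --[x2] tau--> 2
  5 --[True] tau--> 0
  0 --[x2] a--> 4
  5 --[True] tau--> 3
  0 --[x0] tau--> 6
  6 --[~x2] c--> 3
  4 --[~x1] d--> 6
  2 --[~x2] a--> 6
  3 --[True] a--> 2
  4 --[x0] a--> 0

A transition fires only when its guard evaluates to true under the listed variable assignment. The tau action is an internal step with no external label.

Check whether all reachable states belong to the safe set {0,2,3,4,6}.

Answer: INVARIANT HOLDS

Trace:
Safe = {0,2,3,4,6}
R = {0,2,4,6}
  0: safe
  2: safe
  4: safe
  6: safe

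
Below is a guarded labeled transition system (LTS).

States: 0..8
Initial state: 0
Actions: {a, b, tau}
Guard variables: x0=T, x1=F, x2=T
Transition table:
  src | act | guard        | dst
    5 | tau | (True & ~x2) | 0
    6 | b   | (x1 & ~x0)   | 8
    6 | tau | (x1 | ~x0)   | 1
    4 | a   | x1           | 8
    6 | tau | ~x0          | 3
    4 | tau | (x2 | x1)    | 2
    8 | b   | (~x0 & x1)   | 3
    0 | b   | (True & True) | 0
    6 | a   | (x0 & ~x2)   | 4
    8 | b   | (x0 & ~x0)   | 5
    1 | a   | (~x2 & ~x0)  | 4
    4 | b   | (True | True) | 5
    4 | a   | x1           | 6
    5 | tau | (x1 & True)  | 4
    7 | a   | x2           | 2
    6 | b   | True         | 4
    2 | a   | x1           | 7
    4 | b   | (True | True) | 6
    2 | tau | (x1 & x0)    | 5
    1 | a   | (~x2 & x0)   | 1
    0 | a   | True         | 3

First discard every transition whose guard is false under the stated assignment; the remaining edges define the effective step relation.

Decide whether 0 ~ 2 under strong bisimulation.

Compute ~ classes (split until stable):
  round 0: {{0,1,2,3,4,5,6,7,8}}
  round 1: {{0},{1,2,3,5,8},{4},{6},{7}}
stable after 2 split(s): 5 block(s)
class of 0: {0}; class of 2: {1,2,3,5,8}

Answer: NOT BISIMILAR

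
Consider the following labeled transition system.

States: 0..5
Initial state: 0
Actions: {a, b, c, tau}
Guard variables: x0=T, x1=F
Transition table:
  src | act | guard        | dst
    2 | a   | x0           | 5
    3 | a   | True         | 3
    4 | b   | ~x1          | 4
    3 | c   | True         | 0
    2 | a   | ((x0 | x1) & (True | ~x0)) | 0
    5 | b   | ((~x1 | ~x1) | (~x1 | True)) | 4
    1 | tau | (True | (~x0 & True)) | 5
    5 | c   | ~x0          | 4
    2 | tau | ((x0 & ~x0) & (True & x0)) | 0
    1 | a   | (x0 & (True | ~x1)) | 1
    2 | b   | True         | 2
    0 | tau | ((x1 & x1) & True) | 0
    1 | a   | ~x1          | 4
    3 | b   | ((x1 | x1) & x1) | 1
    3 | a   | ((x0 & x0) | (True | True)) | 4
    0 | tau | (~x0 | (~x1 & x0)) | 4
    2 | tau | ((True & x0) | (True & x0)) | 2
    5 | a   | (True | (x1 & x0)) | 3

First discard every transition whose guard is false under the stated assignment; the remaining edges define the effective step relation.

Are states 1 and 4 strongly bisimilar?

Answer: NOT BISIMILAR

Working:
Compute ~ classes (split until stable):
  round 0: {{0,1,2,3,4,5}}
  round 1: {{0},{1},{2},{3},{4},{5}}
6 equivalence class(es) (converged in 2)
1∈{1}, 4∈{4}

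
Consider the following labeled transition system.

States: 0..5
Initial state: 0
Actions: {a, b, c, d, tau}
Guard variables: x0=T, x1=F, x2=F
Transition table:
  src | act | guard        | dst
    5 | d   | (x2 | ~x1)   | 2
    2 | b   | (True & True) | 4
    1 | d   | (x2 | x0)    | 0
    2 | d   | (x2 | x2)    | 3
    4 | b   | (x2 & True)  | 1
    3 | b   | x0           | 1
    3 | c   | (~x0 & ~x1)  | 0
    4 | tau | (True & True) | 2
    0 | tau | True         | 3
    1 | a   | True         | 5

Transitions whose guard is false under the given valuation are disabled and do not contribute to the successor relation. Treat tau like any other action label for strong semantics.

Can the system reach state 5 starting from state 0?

Answer: REACHABLE

Working:
Guard filter leaves 7 enabled edge(s).
L0 = {0}
L1 = {3}  total {0,3}
L2 = {1}  total {0,1,3}
L3 = {5}  total {0,1,3,5}
L4 = {2}  total {0,1,2,3,5}
L5 = {4}  total {0,1,2,3,4,5}
Reach set: {0,1,2,3,4,5}
trace reaching 5: tau·b·a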